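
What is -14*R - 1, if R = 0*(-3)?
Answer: -1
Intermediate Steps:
R = 0
-14*R - 1 = -14*0 - 1 = 0 - 1 = -1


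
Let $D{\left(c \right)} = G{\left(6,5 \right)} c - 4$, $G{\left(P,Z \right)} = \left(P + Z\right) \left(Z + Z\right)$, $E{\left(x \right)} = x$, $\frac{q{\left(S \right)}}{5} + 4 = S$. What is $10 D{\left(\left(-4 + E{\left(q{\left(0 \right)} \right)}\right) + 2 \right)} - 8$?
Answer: $-24248$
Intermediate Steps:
$q{\left(S \right)} = -20 + 5 S$
$G{\left(P,Z \right)} = 2 Z \left(P + Z\right)$ ($G{\left(P,Z \right)} = \left(P + Z\right) 2 Z = 2 Z \left(P + Z\right)$)
$D{\left(c \right)} = -4 + 110 c$ ($D{\left(c \right)} = 2 \cdot 5 \left(6 + 5\right) c - 4 = 2 \cdot 5 \cdot 11 c - 4 = 110 c - 4 = -4 + 110 c$)
$10 D{\left(\left(-4 + E{\left(q{\left(0 \right)} \right)}\right) + 2 \right)} - 8 = 10 \left(-4 + 110 \left(\left(-4 + \left(-20 + 5 \cdot 0\right)\right) + 2\right)\right) - 8 = 10 \left(-4 + 110 \left(\left(-4 + \left(-20 + 0\right)\right) + 2\right)\right) - 8 = 10 \left(-4 + 110 \left(\left(-4 - 20\right) + 2\right)\right) - 8 = 10 \left(-4 + 110 \left(-24 + 2\right)\right) - 8 = 10 \left(-4 + 110 \left(-22\right)\right) - 8 = 10 \left(-4 - 2420\right) - 8 = 10 \left(-2424\right) - 8 = -24240 - 8 = -24248$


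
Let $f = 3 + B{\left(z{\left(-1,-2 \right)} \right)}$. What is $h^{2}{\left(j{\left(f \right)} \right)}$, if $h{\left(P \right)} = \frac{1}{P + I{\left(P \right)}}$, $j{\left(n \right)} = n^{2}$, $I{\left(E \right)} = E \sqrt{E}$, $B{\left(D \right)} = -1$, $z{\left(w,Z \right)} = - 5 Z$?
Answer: $\frac{1}{144} \approx 0.0069444$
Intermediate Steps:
$I{\left(E \right)} = E^{\frac{3}{2}}$
$f = 2$ ($f = 3 - 1 = 2$)
$h{\left(P \right)} = \frac{1}{P + P^{\frac{3}{2}}}$
$h^{2}{\left(j{\left(f \right)} \right)} = \left(\frac{1}{2^{2} + \left(2^{2}\right)^{\frac{3}{2}}}\right)^{2} = \left(\frac{1}{4 + 4^{\frac{3}{2}}}\right)^{2} = \left(\frac{1}{4 + 8}\right)^{2} = \left(\frac{1}{12}\right)^{2} = \frac{1}{144}$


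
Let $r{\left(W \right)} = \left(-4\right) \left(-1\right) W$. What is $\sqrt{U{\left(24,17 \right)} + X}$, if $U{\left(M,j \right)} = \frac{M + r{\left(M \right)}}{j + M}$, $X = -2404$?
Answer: $\frac{2 i \sqrt{1009051}}{41} \approx 49.001 i$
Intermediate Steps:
$r{\left(W \right)} = 4 W$
$U{\left(M,j \right)} = \frac{5 M}{M + j}$ ($U{\left(M,j \right)} = \frac{M + 4 M}{j + M} = \frac{5 M}{M + j}$)
$\sqrt{U{\left(24,17 \right)} + X} = \sqrt{5 \cdot 24 \frac{1}{24 + 17} - 2404} = \sqrt{5 \cdot 24 \cdot \frac{1}{41} - 2404} = \sqrt{\frac{120}{41} - 2404} = \sqrt{- \frac{98444}{41}} = \frac{2 i \sqrt{1009051}}{41}$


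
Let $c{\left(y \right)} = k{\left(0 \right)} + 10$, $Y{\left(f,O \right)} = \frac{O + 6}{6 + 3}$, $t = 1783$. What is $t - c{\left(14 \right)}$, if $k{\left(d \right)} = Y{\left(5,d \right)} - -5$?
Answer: $\frac{5302}{3} \approx 1767.3$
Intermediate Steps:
$Y{\left(f,O \right)} = \frac{2}{3} + \frac{O}{9}$ ($Y{\left(f,O \right)} = \frac{6 + O}{9} = \left(6 + O\right) \frac{1}{9} = \frac{2}{3} + \frac{O}{9}$)
$k{\left(d \right)} = \frac{17}{3} + \frac{d}{9}$ ($k{\left(d \right)} = \left(\frac{2}{3} + \frac{d}{9}\right) - -5 = \left(\frac{2}{3} + \frac{d}{9}\right) + 5 = \frac{17}{3} + \frac{d}{9}$)
$c{\left(y \right)} = \frac{47}{3}$ ($c{\left(y \right)} = \left(\frac{17}{3} + \frac{1}{9} \cdot 0\right) + 10 = \left(\frac{17}{3} + 0\right) + 10 = \frac{17}{3} + 10 = \frac{47}{3}$)
$t - c{\left(14 \right)} = 1783 - \frac{47}{3} = \frac{5302}{3}$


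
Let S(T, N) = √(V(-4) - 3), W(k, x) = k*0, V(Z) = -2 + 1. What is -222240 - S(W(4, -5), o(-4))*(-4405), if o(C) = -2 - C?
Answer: -222240 + 8810*I ≈ -2.2224e+5 + 8810.0*I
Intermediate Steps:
V(Z) = -1
W(k, x) = 0
S(T, N) = 2*I (S(T, N) = √(-1 - 3) = √(-4) = 2*I)
-222240 - S(W(4, -5), o(-4))*(-4405) = -222240 - 2*I*(-4405) = -222240 - (-8810)*I = -222240 + 8810*I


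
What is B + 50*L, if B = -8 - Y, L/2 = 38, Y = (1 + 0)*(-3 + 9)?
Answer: 3786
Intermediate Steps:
Y = 6 (Y = 1*6 = 6)
L = 76 (L = 2*38 = 76)
B = -14 (B = -8 - 1*6 = -8 - 6 = -14)
B + 50*L = -14 + 50*76 = -14 + 3800 = 3786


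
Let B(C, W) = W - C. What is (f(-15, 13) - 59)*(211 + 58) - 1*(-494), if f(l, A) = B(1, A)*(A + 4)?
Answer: 39499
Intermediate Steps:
f(l, A) = (-1 + A)*(4 + A) (f(l, A) = (A - 1*1)*(A + 4) = (A - 1)*(4 + A) = (-1 + A)*(4 + A))
(f(-15, 13) - 59)*(211 + 58) - 1*(-494) = ((-1 + 13)*(4 + 13) - 59)*(211 + 58) - 1*(-494) = (12*17 - 59)*269 + 494 = (204 - 59)*269 + 494 = 145*269 + 494 = 39005 + 494 = 39499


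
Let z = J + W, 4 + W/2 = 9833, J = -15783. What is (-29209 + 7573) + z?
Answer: -17761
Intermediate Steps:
W = 19658 (W = -8 + 2*9833 = -8 + 19666 = 19658)
z = 3875 (z = -15783 + 19658 = 3875)
(-29209 + 7573) + z = (-29209 + 7573) + 3875 = -21636 + 3875 = -17761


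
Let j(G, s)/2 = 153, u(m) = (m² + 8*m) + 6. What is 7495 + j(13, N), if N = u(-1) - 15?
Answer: 7801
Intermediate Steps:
u(m) = 6 + m² + 8*m
N = -16 (N = (6 + (-1)² + 8*(-1)) - 15 = (6 + 1 - 8) - 15 = -1 - 15 = -16)
j(G, s) = 306 (j(G, s) = 2*153 = 306)
7495 + j(13, N) = 7495 + 306 = 7801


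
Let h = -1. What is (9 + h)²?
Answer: 64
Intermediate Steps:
(9 + h)² = (9 - 1)² = 8² = 64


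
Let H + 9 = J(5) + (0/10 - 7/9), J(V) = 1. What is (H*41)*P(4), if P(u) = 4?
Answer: -12956/9 ≈ -1439.6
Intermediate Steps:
H = -79/9 (H = -9 + (1 + (0/10 - 7/9)) = -9 + (1 + (0*(1/10) - 7*1/9)) = -9 + (1 + (0 - 7/9)) = -9 + (1 - 7/9) = -9 + 2/9 = -79/9 ≈ -8.7778)
(H*41)*P(4) = -79/9*41*4 = -3239/9*4 = -12956/9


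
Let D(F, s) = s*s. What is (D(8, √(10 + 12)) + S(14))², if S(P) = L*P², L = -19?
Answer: 13704804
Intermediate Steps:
D(F, s) = s²
S(P) = -19*P²
(D(8, √(10 + 12)) + S(14))² = ((√(10 + 12))² - 19*14²)² = ((√22)² - 19*196)² = (22 - 3724)² = (-3702)² = 13704804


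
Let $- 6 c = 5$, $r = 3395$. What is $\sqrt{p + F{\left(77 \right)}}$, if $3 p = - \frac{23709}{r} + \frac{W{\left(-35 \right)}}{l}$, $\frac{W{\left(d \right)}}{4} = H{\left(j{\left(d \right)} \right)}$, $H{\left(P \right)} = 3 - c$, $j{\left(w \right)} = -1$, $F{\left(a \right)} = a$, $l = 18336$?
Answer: $\frac{\sqrt{830453992420035}}{3334860} \approx 8.6413$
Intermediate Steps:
$c = - \frac{5}{6}$ ($c = \left(- \frac{1}{6}\right) 5 = - \frac{5}{6} \approx -0.83333$)
$H{\left(P \right)} = \frac{23}{6}$ ($H{\left(P \right)} = 3 - - \frac{5}{6} = 3 + \frac{5}{6} = \frac{23}{6}$)
$W{\left(d \right)} = \frac{46}{3}$ ($W{\left(d \right)} = 4 \cdot \frac{23}{6} = \frac{46}{3}$)
$p = - \frac{93144893}{40018320}$ ($p = \frac{- \frac{23709}{3395} + \frac{46}{3 \cdot 18336}}{3} = \frac{\left(-23709\right) \frac{1}{3395} + \frac{46}{3} \cdot \frac{1}{18336}}{3} = \frac{- \frac{3387}{485} + \frac{23}{27504}}{3} = \frac{1}{3} \left(- \frac{93144893}{13339440}\right) = - \frac{93144893}{40018320} \approx -2.3276$)
$\sqrt{p + F{\left(77 \right)}} = \sqrt{- \frac{93144893}{40018320} + 77} = \sqrt{\frac{2988265747}{40018320}} = \frac{\sqrt{830453992420035}}{3334860}$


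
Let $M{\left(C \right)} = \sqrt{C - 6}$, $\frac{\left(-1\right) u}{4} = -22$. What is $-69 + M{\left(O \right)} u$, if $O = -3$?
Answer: $-69 + 264 i \approx -69.0 + 264.0 i$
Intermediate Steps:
$u = 88$ ($u = \left(-4\right) \left(-22\right) = 88$)
$M{\left(C \right)} = \sqrt{-6 + C}$
$-69 + M{\left(O \right)} u = -69 + \sqrt{-6 - 3} \cdot 88 = -69 + \sqrt{-9} \cdot 88 = -69 + 3 i 88 = -69 + 264 i$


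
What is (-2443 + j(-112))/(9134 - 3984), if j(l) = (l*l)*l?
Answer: -1407371/5150 ≈ -273.28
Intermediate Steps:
j(l) = l**3 (j(l) = l**2*l = l**3)
(-2443 + j(-112))/(9134 - 3984) = (-2443 + (-112)**3)/(9134 - 3984) = (-2443 - 1404928)/5150 = -1407371*1/5150 = -1407371/5150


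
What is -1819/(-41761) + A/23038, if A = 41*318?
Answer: 293193020/481044959 ≈ 0.60949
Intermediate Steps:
A = 13038
-1819/(-41761) + A/23038 = -1819/(-41761) + 13038/23038 = -1819*(-1/41761) + 13038*(1/23038) = 1819/41761 + 6519/11519 = 293193020/481044959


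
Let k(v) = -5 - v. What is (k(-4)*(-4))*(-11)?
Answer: -44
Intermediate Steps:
(k(-4)*(-4))*(-11) = ((-5 - 1*(-4))*(-4))*(-11) = ((-5 + 4)*(-4))*(-11) = -1*(-4)*(-11) = 4*(-11) = -44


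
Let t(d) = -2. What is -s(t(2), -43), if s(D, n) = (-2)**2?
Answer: -4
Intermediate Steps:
s(D, n) = 4
-s(t(2), -43) = -1*4 = -4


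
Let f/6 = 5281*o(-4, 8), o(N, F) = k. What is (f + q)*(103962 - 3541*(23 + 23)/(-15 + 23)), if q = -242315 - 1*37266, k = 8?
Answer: -8725629665/4 ≈ -2.1814e+9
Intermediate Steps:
o(N, F) = 8
f = 253488 (f = 6*(5281*8) = 6*42248 = 253488)
q = -279581 (q = -242315 - 37266 = -279581)
(f + q)*(103962 - 3541*(23 + 23)/(-15 + 23)) = (253488 - 279581)*(103962 - 3541*(23 + 23)/(-15 + 23)) = -26093*(103962 - 162886/8) = -26093*(103962 - 3541*23/4) = -26093*(103962 - 81443/4) = -26093*334405/4 = -8725629665/4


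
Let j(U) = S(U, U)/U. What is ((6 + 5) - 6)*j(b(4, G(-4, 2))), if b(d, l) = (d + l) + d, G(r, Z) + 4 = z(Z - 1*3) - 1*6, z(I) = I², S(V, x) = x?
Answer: 5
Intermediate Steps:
G(r, Z) = -10 + (-3 + Z)² (G(r, Z) = -4 + ((Z - 1*3)² - 1*6) = -4 + ((Z - 3)² - 6) = -4 + ((-3 + Z)² - 6) = -4 + (-6 + (-3 + Z)²) = -10 + (-3 + Z)²)
b(d, l) = l + 2*d
j(U) = 1 (j(U) = U/U = 1)
((6 + 5) - 6)*j(b(4, G(-4, 2))) = ((6 + 5) - 6)*1 = (11 - 6)*1 = 5*1 = 5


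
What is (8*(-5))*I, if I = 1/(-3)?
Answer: 40/3 ≈ 13.333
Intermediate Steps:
I = -⅓ ≈ -0.33333
(8*(-5))*I = (8*(-5))*(-⅓) = -40*(-⅓) = 40/3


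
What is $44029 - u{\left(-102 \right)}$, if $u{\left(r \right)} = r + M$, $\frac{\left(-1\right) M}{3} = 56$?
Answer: $44299$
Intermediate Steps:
$M = -168$ ($M = \left(-3\right) 56 = -168$)
$u{\left(r \right)} = -168 + r$ ($u{\left(r \right)} = r - 168 = -168 + r$)
$44029 - u{\left(-102 \right)} = 44029 - \left(-168 - 102\right) = 44029 - -270 = 44029 + 270 = 44299$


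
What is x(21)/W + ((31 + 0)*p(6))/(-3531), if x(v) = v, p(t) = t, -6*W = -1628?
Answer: 2153/87098 ≈ 0.024719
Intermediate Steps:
W = 814/3 (W = -⅙*(-1628) = 814/3 ≈ 271.33)
x(21)/W + ((31 + 0)*p(6))/(-3531) = 21/(814/3) + ((31 + 0)*6)/(-3531) = 21*(3/814) + (31*6)*(-1/3531) = 63/814 + 186*(-1/3531) = 63/814 - 62/1177 = 2153/87098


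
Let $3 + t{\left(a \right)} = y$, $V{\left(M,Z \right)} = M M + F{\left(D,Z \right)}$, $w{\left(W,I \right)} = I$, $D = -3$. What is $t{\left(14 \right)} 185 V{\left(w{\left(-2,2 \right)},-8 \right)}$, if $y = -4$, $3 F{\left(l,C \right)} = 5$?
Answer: $- \frac{22015}{3} \approx -7338.3$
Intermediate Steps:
$F{\left(l,C \right)} = \frac{5}{3}$ ($F{\left(l,C \right)} = \frac{1}{3} \cdot 5 = \frac{5}{3}$)
$V{\left(M,Z \right)} = \frac{5}{3} + M^{2}$ ($V{\left(M,Z \right)} = M M + \frac{5}{3} = M^{2} + \frac{5}{3} = \frac{5}{3} + M^{2}$)
$t{\left(a \right)} = -7$ ($t{\left(a \right)} = -3 - 4 = -7$)
$t{\left(14 \right)} 185 V{\left(w{\left(-2,2 \right)},-8 \right)} = \left(-7\right) 185 \left(\frac{5}{3} + 2^{2}\right) = - 1295 \left(\frac{5}{3} + 4\right) = \left(-1295\right) \frac{17}{3} = - \frac{22015}{3}$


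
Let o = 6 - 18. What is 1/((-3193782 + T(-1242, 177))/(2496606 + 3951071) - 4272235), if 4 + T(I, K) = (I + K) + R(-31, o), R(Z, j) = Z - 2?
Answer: -6447677/27545994542979 ≈ -2.3407e-7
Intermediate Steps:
o = -12
R(Z, j) = -2 + Z
T(I, K) = -37 + I + K (T(I, K) = -4 + ((I + K) + (-2 - 31)) = -4 + ((I + K) - 33) = -4 + (-33 + I + K) = -37 + I + K)
1/((-3193782 + T(-1242, 177))/(2496606 + 3951071) - 4272235) = 1/((-3193782 + (-37 - 1242 + 177))/(2496606 + 3951071) - 4272235) = 1/((-3193782 - 1102)/6447677 - 4272235) = 1/(-3194884*1/6447677 - 4272235) = 1/(-3194884/6447677 - 4272235) = 1/(-27545994542979/6447677) = -6447677/27545994542979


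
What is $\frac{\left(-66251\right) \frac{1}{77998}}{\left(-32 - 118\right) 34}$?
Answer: $\frac{66251}{397789800} \approx 0.00016655$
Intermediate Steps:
$\frac{\left(-66251\right) \frac{1}{77998}}{\left(-32 - 118\right) 34} = \frac{\left(-66251\right) \frac{1}{77998}}{\left(-150\right) 34} = - \frac{66251}{77998 \left(-5100\right)} = \left(- \frac{66251}{77998}\right) \left(- \frac{1}{5100}\right) = \frac{66251}{397789800}$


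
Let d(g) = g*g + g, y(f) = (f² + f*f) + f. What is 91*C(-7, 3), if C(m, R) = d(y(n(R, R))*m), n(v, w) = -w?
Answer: 993720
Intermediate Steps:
y(f) = f + 2*f² (y(f) = (f² + f²) + f = 2*f² + f = f + 2*f²)
d(g) = g + g² (d(g) = g² + g = g + g²)
C(m, R) = -R*m*(1 - 2*R)*(1 - R*m*(1 - 2*R)) (C(m, R) = (((-R)*(1 + 2*(-R)))*m)*(1 + ((-R)*(1 + 2*(-R)))*m) = (((-R)*(1 - 2*R))*m)*(1 + ((-R)*(1 - 2*R))*m) = ((-R*(1 - 2*R))*m)*(1 + (-R*(1 - 2*R))*m) = (-R*m*(1 - 2*R))*(1 - R*m*(1 - 2*R)) = -R*m*(1 - 2*R)*(1 - R*m*(1 - 2*R)))
91*C(-7, 3) = 91*(-1*3*(-7)*(-1 + 2*3)*(-1 - 1*3*(-7)*(-1 + 2*3))) = 91*(-1*3*(-7)*(-1 + 6)*(-1 - 1*3*(-7)*(-1 + 6))) = 91*(-1*3*(-7)*5*(-1 - 1*3*(-7)*5)) = 91*(-1*3*(-7)*5*(-1 + 105)) = 91*(-1*3*(-7)*5*104) = 91*10920 = 993720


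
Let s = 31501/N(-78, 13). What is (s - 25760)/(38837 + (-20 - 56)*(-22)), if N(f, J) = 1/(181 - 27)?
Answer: 689342/5787 ≈ 119.12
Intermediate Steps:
N(f, J) = 1/154
s = 4851154 (s = 31501/(1/154) = 31501*154 = 4851154)
(s - 25760)/(38837 + (-20 - 56)*(-22)) = (4851154 - 25760)/(38837 + (-20 - 56)*(-22)) = 4825394/(38837 - 76*(-22)) = 4825394/(38837 + 1672) = 4825394/40509 = 4825394*(1/40509) = 689342/5787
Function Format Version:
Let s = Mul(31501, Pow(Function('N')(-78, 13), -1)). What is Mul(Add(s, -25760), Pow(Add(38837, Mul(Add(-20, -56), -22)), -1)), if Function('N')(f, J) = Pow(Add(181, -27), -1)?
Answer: Rational(689342, 5787) ≈ 119.12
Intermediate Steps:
Function('N')(f, J) = Rational(1, 154) (Function('N')(f, J) = Pow(154, -1) = Rational(1, 154))
s = 4851154 (s = Mul(31501, Pow(Rational(1, 154), -1)) = Mul(31501, 154) = 4851154)
Mul(Add(s, -25760), Pow(Add(38837, Mul(Add(-20, -56), -22)), -1)) = Mul(Add(4851154, -25760), Pow(Add(38837, Mul(Add(-20, -56), -22)), -1)) = Mul(4825394, Pow(Add(38837, Mul(-76, -22)), -1)) = Mul(4825394, Pow(Add(38837, 1672), -1)) = Mul(4825394, Pow(40509, -1)) = Mul(4825394, Rational(1, 40509)) = Rational(689342, 5787)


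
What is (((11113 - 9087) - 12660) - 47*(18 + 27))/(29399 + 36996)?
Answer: -12749/66395 ≈ -0.19202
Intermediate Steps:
(((11113 - 9087) - 12660) - 47*(18 + 27))/(29399 + 36996) = ((2026 - 12660) - 47*45)/66395 = (-10634 - 2115)*(1/66395) = -12749*1/66395 = -12749/66395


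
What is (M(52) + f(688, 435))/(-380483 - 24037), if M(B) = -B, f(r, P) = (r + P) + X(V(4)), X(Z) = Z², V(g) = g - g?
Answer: -357/134840 ≈ -0.0026476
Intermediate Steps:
V(g) = 0
f(r, P) = P + r (f(r, P) = (r + P) + 0² = (P + r) + 0 = P + r)
(M(52) + f(688, 435))/(-380483 - 24037) = (-1*52 + (435 + 688))/(-380483 - 24037) = (-52 + 1123)/(-404520) = 1071*(-1/404520) = -357/134840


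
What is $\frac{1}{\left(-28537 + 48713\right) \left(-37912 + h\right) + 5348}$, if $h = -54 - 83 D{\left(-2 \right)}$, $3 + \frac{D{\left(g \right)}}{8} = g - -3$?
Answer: $- \frac{1}{739202940} \approx -1.3528 \cdot 10^{-9}$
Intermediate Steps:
$D{\left(g \right)} = 8 g$ ($D{\left(g \right)} = -24 + 8 \left(g - -3\right) = -24 + 8 \left(g + 3\right) = -24 + 8 \left(3 + g\right) = -24 + \left(24 + 8 g\right) = 8 g$)
$h = 1274$ ($h = -54 - 83 \cdot 8 \left(-2\right) = -54 - -1328 = -54 + 1328 = 1274$)
$\frac{1}{\left(-28537 + 48713\right) \left(-37912 + h\right) + 5348} = \frac{1}{\left(-28537 + 48713\right) \left(-37912 + 1274\right) + 5348} = \frac{1}{20176 \left(-36638\right) + 5348} = \frac{1}{-739208288 + 5348} = \frac{1}{-739202940} = - \frac{1}{739202940}$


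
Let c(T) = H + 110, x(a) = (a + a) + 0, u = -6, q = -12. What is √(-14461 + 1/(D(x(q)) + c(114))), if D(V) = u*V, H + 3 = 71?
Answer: I*√1499374002/322 ≈ 120.25*I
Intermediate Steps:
H = 68 (H = -3 + 71 = 68)
x(a) = 2*a (x(a) = 2*a + 0 = 2*a)
c(T) = 178 (c(T) = 68 + 110 = 178)
D(V) = -6*V
√(-14461 + 1/(D(x(q)) + c(114))) = √(-14461 + 1/(-12*(-12) + 178)) = √(-14461 + 1/(-6*(-24) + 178)) = √(-14461 + 1/(144 + 178)) = √(-14461 + 1/322) = √(-4656441/322) = I*√1499374002/322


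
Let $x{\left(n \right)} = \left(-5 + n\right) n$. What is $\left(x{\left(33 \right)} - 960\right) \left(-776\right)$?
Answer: $27936$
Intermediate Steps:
$x{\left(n \right)} = n \left(-5 + n\right)$
$\left(x{\left(33 \right)} - 960\right) \left(-776\right) = \left(33 \left(-5 + 33\right) - 960\right) \left(-776\right) = \left(33 \cdot 28 - 960\right) \left(-776\right) = \left(924 - 960\right) \left(-776\right) = \left(-36\right) \left(-776\right) = 27936$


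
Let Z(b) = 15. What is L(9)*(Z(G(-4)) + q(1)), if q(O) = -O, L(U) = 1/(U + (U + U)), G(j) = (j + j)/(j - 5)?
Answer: 14/27 ≈ 0.51852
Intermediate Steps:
G(j) = 2*j/(-5 + j) (G(j) = (2*j)/(-5 + j) = 2*j/(-5 + j))
L(U) = 1/(3*U) (L(U) = 1/(U + 2*U) = 1/(3*U))
L(9)*(Z(G(-4)) + q(1)) = ((1/3)/9)*(15 - 1*1) = ((1/3)*(1/9))*(15 - 1) = (1/27)*14 = 14/27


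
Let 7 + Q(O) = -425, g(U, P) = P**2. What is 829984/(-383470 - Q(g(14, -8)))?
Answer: -414992/191519 ≈ -2.1668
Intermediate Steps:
Q(O) = -432 (Q(O) = -7 - 425 = -432)
829984/(-383470 - Q(g(14, -8))) = 829984/(-383470 - 1*(-432)) = 829984/(-383470 + 432) = 829984/(-383038) = 829984*(-1/383038) = -414992/191519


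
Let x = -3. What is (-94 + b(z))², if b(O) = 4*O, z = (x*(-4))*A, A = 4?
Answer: 9604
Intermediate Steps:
z = 48 (z = -3*(-4)*4 = 12*4 = 48)
(-94 + b(z))² = (-94 + 4*48)² = (-94 + 192)² = 98² = 9604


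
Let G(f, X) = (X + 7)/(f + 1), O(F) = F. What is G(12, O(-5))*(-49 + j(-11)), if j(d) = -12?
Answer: -122/13 ≈ -9.3846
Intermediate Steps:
G(f, X) = (7 + X)/(1 + f)
G(12, O(-5))*(-49 + j(-11)) = ((7 - 5)/(1 + 12))*(-49 - 12) = (2/13)*(-61) = -122/13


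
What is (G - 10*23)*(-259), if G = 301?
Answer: -18389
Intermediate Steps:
(G - 10*23)*(-259) = (301 - 10*23)*(-259) = (301 - 230)*(-259) = 71*(-259) = -18389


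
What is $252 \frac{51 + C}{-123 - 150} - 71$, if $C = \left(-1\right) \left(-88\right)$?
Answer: $- \frac{2591}{13} \approx -199.31$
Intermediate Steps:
$C = 88$
$252 \frac{51 + C}{-123 - 150} - 71 = 252 \frac{51 + 88}{-123 - 150} - 71 = 252 \frac{139}{-273} - 71 = 252 \cdot 139 \left(- \frac{1}{273}\right) - 71 = 252 \left(- \frac{139}{273}\right) - 71 = - \frac{1668}{13} - 71 = - \frac{2591}{13}$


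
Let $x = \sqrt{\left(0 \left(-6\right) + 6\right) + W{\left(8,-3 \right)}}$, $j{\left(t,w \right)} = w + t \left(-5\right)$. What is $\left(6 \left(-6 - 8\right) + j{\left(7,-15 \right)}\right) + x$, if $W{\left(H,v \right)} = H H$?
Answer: $-134 + \sqrt{70} \approx -125.63$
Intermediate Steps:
$W{\left(H,v \right)} = H^{2}$
$j{\left(t,w \right)} = w - 5 t$
$x = \sqrt{70}$ ($x = \sqrt{\left(0 \left(-6\right) + 6\right) + 8^{2}} = \sqrt{\left(0 + 6\right) + 64} = \sqrt{6 + 64} = \sqrt{70} \approx 8.3666$)
$\left(6 \left(-6 - 8\right) + j{\left(7,-15 \right)}\right) + x = \left(6 \left(-6 - 8\right) - 50\right) + \sqrt{70} = \left(6 \left(-14\right) - 50\right) + \sqrt{70} = \left(-84 - 50\right) + \sqrt{70} = -134 + \sqrt{70}$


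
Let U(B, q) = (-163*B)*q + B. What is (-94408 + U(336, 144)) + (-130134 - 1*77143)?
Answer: -8187941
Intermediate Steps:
U(B, q) = B - 163*B*q (U(B, q) = -163*B*q + B = B - 163*B*q)
(-94408 + U(336, 144)) + (-130134 - 1*77143) = (-94408 + 336*(1 - 163*144)) + (-130134 - 1*77143) = (-94408 + 336*(1 - 23472)) + (-130134 - 77143) = (-94408 + 336*(-23471)) - 207277 = (-94408 - 7886256) - 207277 = -7980664 - 207277 = -8187941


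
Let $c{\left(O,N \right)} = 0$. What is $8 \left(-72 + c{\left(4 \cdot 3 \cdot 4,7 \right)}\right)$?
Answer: $-576$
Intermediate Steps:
$8 \left(-72 + c{\left(4 \cdot 3 \cdot 4,7 \right)}\right) = 8 \left(-72 + 0\right) = 8 \left(-72\right) = -576$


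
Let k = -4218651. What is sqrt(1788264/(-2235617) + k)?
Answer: 3*I*sqrt(2342750171401546603)/2235617 ≈ 2053.9*I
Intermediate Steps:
sqrt(1788264/(-2235617) + k) = sqrt(1788264/(-2235617) - 4218651) = sqrt(1788264*(-1/2235617) - 4218651) = sqrt(-1788264/2235617 - 4218651) = sqrt(-9431289680931/2235617) = 3*I*sqrt(2342750171401546603)/2235617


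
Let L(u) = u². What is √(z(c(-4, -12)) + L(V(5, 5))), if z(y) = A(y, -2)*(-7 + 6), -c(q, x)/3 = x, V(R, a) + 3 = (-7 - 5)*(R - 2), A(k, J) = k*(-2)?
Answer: 3*√177 ≈ 39.912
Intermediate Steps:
A(k, J) = -2*k
V(R, a) = 21 - 12*R (V(R, a) = -3 + (-7 - 5)*(R - 2) = -3 - 12*(-2 + R) = -3 + (24 - 12*R) = 21 - 12*R)
c(q, x) = -3*x
z(y) = 2*y (z(y) = (-2*y)*(-7 + 6) = -2*y*(-1) = 2*y)
√(z(c(-4, -12)) + L(V(5, 5))) = √(2*(-3*(-12)) + (21 - 12*5)²) = √(2*36 + (21 - 60)²) = √(72 + (-39)²) = √(72 + 1521) = √1593 = 3*√177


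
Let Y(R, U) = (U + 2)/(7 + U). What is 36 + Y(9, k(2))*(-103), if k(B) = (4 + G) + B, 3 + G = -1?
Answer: -88/9 ≈ -9.7778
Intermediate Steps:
G = -4 (G = -3 - 1 = -4)
k(B) = B (k(B) = (4 - 4) + B = 0 + B = B)
Y(R, U) = (2 + U)/(7 + U)
36 + Y(9, k(2))*(-103) = 36 + ((2 + 2)/(7 + 2))*(-103) = 36 + (4/9)*(-103) = 36 - 412/9 = -88/9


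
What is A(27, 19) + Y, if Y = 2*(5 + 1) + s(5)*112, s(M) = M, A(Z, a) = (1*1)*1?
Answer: 573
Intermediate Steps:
A(Z, a) = 1 (A(Z, a) = 1*1 = 1)
Y = 572 (Y = 2*(5 + 1) + 5*112 = 2*6 + 560 = 12 + 560 = 572)
A(27, 19) + Y = 1 + 572 = 573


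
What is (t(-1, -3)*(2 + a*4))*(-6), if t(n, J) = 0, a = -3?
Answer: 0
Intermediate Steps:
(t(-1, -3)*(2 + a*4))*(-6) = (0*(2 - 3*4))*(-6) = (0*(2 - 12))*(-6) = (0*(-10))*(-6) = 0*(-6) = 0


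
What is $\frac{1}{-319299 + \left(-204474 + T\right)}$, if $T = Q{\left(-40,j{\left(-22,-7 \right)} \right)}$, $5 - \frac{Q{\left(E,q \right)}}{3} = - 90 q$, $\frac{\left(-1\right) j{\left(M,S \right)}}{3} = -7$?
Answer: $- \frac{1}{518088} \approx -1.9302 \cdot 10^{-6}$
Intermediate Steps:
$j{\left(M,S \right)} = 21$ ($j{\left(M,S \right)} = \left(-3\right) \left(-7\right) = 21$)
$Q{\left(E,q \right)} = 15 + 270 q$ ($Q{\left(E,q \right)} = 15 - 3 \left(- 90 q\right) = 15 + 270 q$)
$T = 5685$ ($T = 15 + 270 \cdot 21 = 15 + 5670 = 5685$)
$\frac{1}{-319299 + \left(-204474 + T\right)} = \frac{1}{-319299 + \left(-204474 + 5685\right)} = \frac{1}{-319299 - 198789} = \frac{1}{-518088} = - \frac{1}{518088}$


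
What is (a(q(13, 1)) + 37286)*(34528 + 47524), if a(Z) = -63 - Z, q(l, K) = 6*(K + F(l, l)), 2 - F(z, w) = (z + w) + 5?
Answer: 3068006332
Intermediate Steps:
F(z, w) = -3 - w - z (F(z, w) = 2 - ((z + w) + 5) = 2 - ((w + z) + 5) = 2 - (5 + w + z) = 2 + (-5 - w - z) = -3 - w - z)
q(l, K) = -18 - 12*l + 6*K (q(l, K) = 6*(K + (-3 - l - l)) = 6*(K + (-3 - 2*l)) = 6*(-3 + K - 2*l) = -18 - 12*l + 6*K)
(a(q(13, 1)) + 37286)*(34528 + 47524) = ((-63 - (-18 - 12*13 + 6*1)) + 37286)*(34528 + 47524) = ((-63 - (-18 - 156 + 6)) + 37286)*82052 = ((-63 - 1*(-168)) + 37286)*82052 = ((-63 + 168) + 37286)*82052 = (105 + 37286)*82052 = 37391*82052 = 3068006332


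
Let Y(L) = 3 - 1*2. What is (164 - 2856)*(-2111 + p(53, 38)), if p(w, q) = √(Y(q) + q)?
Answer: 5682812 - 2692*√39 ≈ 5.6660e+6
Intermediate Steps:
Y(L) = 1 (Y(L) = 3 - 2 = 1)
p(w, q) = √(1 + q)
(164 - 2856)*(-2111 + p(53, 38)) = (164 - 2856)*(-2111 + √(1 + 38)) = -2692*(-2111 + √39) = 5682812 - 2692*√39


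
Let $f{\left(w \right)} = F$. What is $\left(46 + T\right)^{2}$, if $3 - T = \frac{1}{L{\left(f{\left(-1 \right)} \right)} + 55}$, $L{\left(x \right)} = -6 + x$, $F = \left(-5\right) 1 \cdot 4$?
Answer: $\frac{2016400}{841} \approx 2397.6$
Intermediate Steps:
$F = -20$ ($F = \left(-5\right) 4 = -20$)
$f{\left(w \right)} = -20$
$T = \frac{86}{29}$ ($T = 3 - \frac{1}{\left(-6 - 20\right) + 55} = 3 - \frac{1}{-26 + 55} = 3 - \frac{1}{29} = \frac{86}{29} \approx 2.9655$)
$\left(46 + T\right)^{2} = \left(46 + \frac{86}{29}\right)^{2} = \left(\frac{1420}{29}\right)^{2} = \frac{2016400}{841}$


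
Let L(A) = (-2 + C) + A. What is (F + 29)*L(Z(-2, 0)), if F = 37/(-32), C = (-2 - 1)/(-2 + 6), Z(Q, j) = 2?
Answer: -2673/128 ≈ -20.883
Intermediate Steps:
C = -¾ (C = -3/4 = -3*¼ = -¾ ≈ -0.75000)
L(A) = -11/4 + A (L(A) = (-2 - ¾) + A = -11/4 + A)
F = -37/32 (F = 37*(-1/32) = -37/32 ≈ -1.1563)
(F + 29)*L(Z(-2, 0)) = (-37/32 + 29)*(-11/4 + 2) = (891/32)*(-¾) = -2673/128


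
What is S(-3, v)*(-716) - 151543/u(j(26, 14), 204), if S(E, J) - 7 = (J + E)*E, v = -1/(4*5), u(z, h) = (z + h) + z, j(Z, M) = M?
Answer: -14171259/1160 ≈ -12217.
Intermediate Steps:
u(z, h) = h + 2*z (u(z, h) = (h + z) + z = h + 2*z)
v = -1/20 ≈ -0.050000
S(E, J) = 7 + E*(E + J) (S(E, J) = 7 + (J + E)*E = 7 + (E + J)*E = 7 + E*(E + J))
S(-3, v)*(-716) - 151543/u(j(26, 14), 204) = (7 + (-3)² - 3*(-1/20))*(-716) - 151543/(204 + 2*14) = (7 + 9 + 3/20)*(-716) - 151543/(204 + 28) = (323/20)*(-716) - 151543/232 = -57817/5 - 151543/232 = -14171259/1160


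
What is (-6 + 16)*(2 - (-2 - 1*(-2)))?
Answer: 20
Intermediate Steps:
(-6 + 16)*(2 - (-2 - 1*(-2))) = 10*(2 - (-2 + 2)) = 10*(2 - 1*0) = 10*(2 + 0) = 10*2 = 20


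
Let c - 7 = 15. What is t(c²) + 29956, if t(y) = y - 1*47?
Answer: 30393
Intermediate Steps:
c = 22 (c = 7 + 15 = 22)
t(y) = -47 + y (t(y) = y - 47 = -47 + y)
t(c²) + 29956 = (-47 + 22²) + 29956 = (-47 + 484) + 29956 = 437 + 29956 = 30393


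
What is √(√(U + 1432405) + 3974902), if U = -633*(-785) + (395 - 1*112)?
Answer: √(3974902 + √1929593) ≈ 1994.1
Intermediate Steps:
U = 497188 (U = 496905 + (395 - 112) = 496905 + 283 = 497188)
√(√(U + 1432405) + 3974902) = √(√(497188 + 1432405) + 3974902) = √(√1929593 + 3974902) = √(3974902 + √1929593)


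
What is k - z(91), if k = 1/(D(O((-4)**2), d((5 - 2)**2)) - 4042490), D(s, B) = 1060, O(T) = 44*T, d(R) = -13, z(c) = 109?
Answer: -440515871/4041430 ≈ -109.00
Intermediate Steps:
k = -1/4041430 (k = 1/(1060 - 4042490) = 1/(-4041430) = -1/4041430 ≈ -2.4744e-7)
k - z(91) = -1/4041430 - 1*109 = -1/4041430 - 109 = -440515871/4041430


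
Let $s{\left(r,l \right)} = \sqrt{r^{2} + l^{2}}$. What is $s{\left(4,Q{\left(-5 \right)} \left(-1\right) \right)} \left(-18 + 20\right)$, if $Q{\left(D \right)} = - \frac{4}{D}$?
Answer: $\frac{8 \sqrt{26}}{5} \approx 8.1584$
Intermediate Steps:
$s{\left(r,l \right)} = \sqrt{l^{2} + r^{2}}$
$s{\left(4,Q{\left(-5 \right)} \left(-1\right) \right)} \left(-18 + 20\right) = \sqrt{\left(- \frac{4}{-5} \left(-1\right)\right)^{2} + 4^{2}} \left(-18 + 20\right) = \sqrt{\left(\left(-4\right) \left(- \frac{1}{5}\right) \left(-1\right)\right)^{2} + 16} \cdot 2 = \sqrt{\left(\frac{4}{5} \left(-1\right)\right)^{2} + 16} \cdot 2 = \sqrt{\left(- \frac{4}{5}\right)^{2} + 16} \cdot 2 = \sqrt{\frac{16}{25} + 16} \cdot 2 = \sqrt{\frac{416}{25}} \cdot 2 = \frac{4 \sqrt{26}}{5} \cdot 2 = \frac{8 \sqrt{26}}{5}$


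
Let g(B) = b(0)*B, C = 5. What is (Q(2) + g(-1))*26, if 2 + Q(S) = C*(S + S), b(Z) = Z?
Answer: 468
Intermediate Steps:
Q(S) = -2 + 10*S (Q(S) = -2 + 5*(S + S) = -2 + 5*(2*S) = -2 + 10*S)
g(B) = 0 (g(B) = 0*B = 0)
(Q(2) + g(-1))*26 = ((-2 + 10*2) + 0)*26 = ((-2 + 20) + 0)*26 = (18 + 0)*26 = 18*26 = 468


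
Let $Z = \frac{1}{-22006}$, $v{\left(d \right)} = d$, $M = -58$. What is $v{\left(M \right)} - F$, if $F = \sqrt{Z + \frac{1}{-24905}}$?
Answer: $-58 - \frac{i \sqrt{25710015920730}}{548059430} \approx -58.0 - 0.0092517 i$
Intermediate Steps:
$Z = - \frac{1}{22006} \approx -4.5442 \cdot 10^{-5}$
$F = \frac{i \sqrt{25710015920730}}{548059430}$ ($F = \sqrt{- \frac{1}{22006} + \frac{1}{-24905}} = \sqrt{- \frac{1}{22006} - \frac{1}{24905}} = \sqrt{- \frac{46911}{548059430}} = \frac{i \sqrt{25710015920730}}{548059430} \approx 0.0092517 i$)
$v{\left(M \right)} - F = -58 - \frac{i \sqrt{25710015920730}}{548059430}$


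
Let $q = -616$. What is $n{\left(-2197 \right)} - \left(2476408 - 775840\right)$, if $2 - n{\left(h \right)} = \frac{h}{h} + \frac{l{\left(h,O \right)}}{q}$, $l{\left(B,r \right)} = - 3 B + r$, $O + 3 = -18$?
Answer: $- \frac{523771351}{308} \approx -1.7006 \cdot 10^{6}$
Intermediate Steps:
$O = -21$ ($O = -3 - 18 = -21$)
$l{\left(B,r \right)} = r - 3 B$
$n{\left(h \right)} = \frac{85}{88} - \frac{3 h}{616}$ ($n{\left(h \right)} = 2 - \left(\frac{h}{h} + \frac{-21 - 3 h}{-616}\right) = 2 - \left(1 + \left(-21 - 3 h\right) \left(- \frac{1}{616}\right)\right) = 2 - \left(1 + \left(\frac{3}{88} + \frac{3 h}{616}\right)\right) = 2 - \left(\frac{91}{88} + \frac{3 h}{616}\right) = \frac{85}{88} - \frac{3 h}{616}$)
$n{\left(-2197 \right)} - \left(2476408 - 775840\right) = \left(\frac{85}{88} - - \frac{6591}{616}\right) - \left(2476408 - 775840\right) = \left(\frac{85}{88} + \frac{6591}{616}\right) - 1700568 = \frac{3593}{308} - 1700568 = - \frac{523771351}{308}$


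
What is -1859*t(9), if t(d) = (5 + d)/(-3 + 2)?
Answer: 26026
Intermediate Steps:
t(d) = -5 - d (t(d) = (5 + d)/(-1) = (5 + d)*(-1) = -5 - d)
-1859*t(9) = -1859*(-5 - 1*9) = -1859*(-5 - 9) = -1859*(-14) = 26026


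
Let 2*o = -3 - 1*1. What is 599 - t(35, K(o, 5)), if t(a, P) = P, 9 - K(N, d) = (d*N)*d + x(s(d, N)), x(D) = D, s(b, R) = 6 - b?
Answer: 541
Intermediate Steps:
o = -2 (o = (-3 - 1*1)/2 = (-3 - 1)/2 = (½)*(-4) = -2)
K(N, d) = 3 + d - N*d² (K(N, d) = 9 - ((d*N)*d + (6 - d)) = 9 - ((N*d)*d + (6 - d)) = 9 - (N*d² + (6 - d)) = 9 - (6 - d + N*d²) = 9 + (-6 + d - N*d²) = 3 + d - N*d²)
599 - t(35, K(o, 5)) = 599 - (3 + 5 - 1*(-2)*5²) = 599 - (3 + 5 - 1*(-2)*25) = 599 - (3 + 5 + 50) = 599 - 1*58 = 599 - 58 = 541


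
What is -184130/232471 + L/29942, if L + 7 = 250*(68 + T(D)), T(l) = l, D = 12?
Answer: -865427757/6960646682 ≈ -0.12433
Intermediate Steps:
L = 19993 (L = -7 + 250*(68 + 12) = -7 + 250*80 = -7 + 20000 = 19993)
-184130/232471 + L/29942 = -184130/232471 + 19993/29942 = -865427757/6960646682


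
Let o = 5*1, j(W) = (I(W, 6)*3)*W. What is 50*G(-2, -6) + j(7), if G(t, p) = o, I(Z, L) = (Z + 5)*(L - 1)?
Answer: 1510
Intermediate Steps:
I(Z, L) = (-1 + L)*(5 + Z) (I(Z, L) = (5 + Z)*(-1 + L) = (-1 + L)*(5 + Z))
j(W) = W*(75 + 15*W) (j(W) = ((-5 - W + 5*6 + 6*W)*3)*W = ((-5 - W + 30 + 6*W)*3)*W = ((25 + 5*W)*3)*W = (75 + 15*W)*W = W*(75 + 15*W))
o = 5
G(t, p) = 5
50*G(-2, -6) + j(7) = 50*5 + 15*7*(5 + 7) = 250 + 15*7*12 = 250 + 1260 = 1510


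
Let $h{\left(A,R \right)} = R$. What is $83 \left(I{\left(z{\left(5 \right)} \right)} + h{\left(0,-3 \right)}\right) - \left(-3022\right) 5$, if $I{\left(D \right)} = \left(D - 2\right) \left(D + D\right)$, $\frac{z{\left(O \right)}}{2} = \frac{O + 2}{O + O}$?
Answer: $\frac{368039}{25} \approx 14722.0$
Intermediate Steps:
$z{\left(O \right)} = \frac{2 + O}{O}$ ($z{\left(O \right)} = 2 \frac{O + 2}{O + O} = 2 \frac{2 + O}{2 O} = \frac{2 + O}{O}$)
$I{\left(D \right)} = 2 D \left(-2 + D\right)$ ($I{\left(D \right)} = \left(-2 + D\right) 2 D = 2 D \left(-2 + D\right)$)
$83 \left(I{\left(z{\left(5 \right)} \right)} + h{\left(0,-3 \right)}\right) - \left(-3022\right) 5 = 83 \left(2 \frac{2 + 5}{5} \left(-2 + \frac{2 + 5}{5}\right) - 3\right) - \left(-3022\right) 5 = 83 \left(2 \cdot \frac{1}{5} \cdot 7 \left(-2 + \frac{1}{5} \cdot 7\right) - 3\right) - -15110 = 83 \left(2 \cdot \frac{7}{5} \left(-2 + \frac{7}{5}\right) - 3\right) + 15110 = 83 \left(2 \cdot \frac{7}{5} \left(- \frac{3}{5}\right) - 3\right) + 15110 = 83 \left(- \frac{42}{25} - 3\right) + 15110 = 83 \left(- \frac{117}{25}\right) + 15110 = - \frac{9711}{25} + 15110 = \frac{368039}{25}$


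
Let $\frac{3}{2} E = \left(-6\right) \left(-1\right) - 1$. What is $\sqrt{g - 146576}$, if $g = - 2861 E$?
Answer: $\frac{i \sqrt{1405014}}{3} \approx 395.11 i$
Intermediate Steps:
$E = \frac{10}{3}$ ($E = \frac{2 \left(\left(-6\right) \left(-1\right) - 1\right)}{3} = \frac{2 \left(6 - 1\right)}{3} = \frac{2}{3} \cdot 5 = \frac{10}{3} \approx 3.3333$)
$g = - \frac{28610}{3}$ ($g = \left(-2861\right) \frac{10}{3} = - \frac{28610}{3} \approx -9536.7$)
$\sqrt{g - 146576} = \sqrt{- \frac{28610}{3} - 146576} = \sqrt{- \frac{468338}{3}} = \frac{i \sqrt{1405014}}{3}$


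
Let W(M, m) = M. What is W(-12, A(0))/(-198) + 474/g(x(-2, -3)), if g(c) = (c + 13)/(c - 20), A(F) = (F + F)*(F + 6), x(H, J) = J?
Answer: -179873/165 ≈ -1090.1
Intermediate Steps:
A(F) = 2*F*(6 + F) (A(F) = (2*F)*(6 + F) = 2*F*(6 + F))
g(c) = (13 + c)/(-20 + c)
W(-12, A(0))/(-198) + 474/g(x(-2, -3)) = -12/(-198) + 474/(((13 - 3)/(-20 - 3))) = -12*(-1/198) + 474/((10/(-23))) = 2/33 + 474/((-1/23*10)) = 2/33 + 474/(-10/23) = 2/33 + 474*(-23/10) = 2/33 - 5451/5 = -179873/165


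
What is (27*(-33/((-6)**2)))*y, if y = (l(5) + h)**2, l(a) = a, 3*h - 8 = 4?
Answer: -8019/4 ≈ -2004.8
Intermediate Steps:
h = 4 (h = 8/3 + (1/3)*4 = 8/3 + 4/3 = 4)
y = 81 (y = (5 + 4)**2 = 9**2 = 81)
(27*(-33/((-6)**2)))*y = (27*(-33/((-6)**2)))*81 = (27*(-33/36))*81 = (27*(-33*1/36))*81 = (27*(-11/12))*81 = -99/4*81 = -8019/4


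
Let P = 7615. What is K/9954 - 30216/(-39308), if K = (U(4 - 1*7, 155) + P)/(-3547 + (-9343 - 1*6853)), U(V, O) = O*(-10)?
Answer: 1484466242633/1931219944794 ≈ 0.76867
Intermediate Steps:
U(V, O) = -10*O
K = -6065/19743 (K = (-10*155 + 7615)/(-3547 + (-9343 - 1*6853)) = (-1550 + 7615)/(-3547 + (-9343 - 6853)) = 6065/(-3547 - 16196) = 6065/(-19743) = 6065*(-1/19743) = -6065/19743 ≈ -0.30720)
K/9954 - 30216/(-39308) = -6065/19743/9954 - 30216/(-39308) = -6065/19743*1/9954 - 30216*(-1/39308) = -6065/196521822 + 7554/9827 = 1484466242633/1931219944794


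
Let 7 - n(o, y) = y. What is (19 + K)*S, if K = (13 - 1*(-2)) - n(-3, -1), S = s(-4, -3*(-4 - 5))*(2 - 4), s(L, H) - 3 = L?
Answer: 52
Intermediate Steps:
s(L, H) = 3 + L
n(o, y) = 7 - y
S = 2 (S = (3 - 4)*(2 - 4) = -1*(-2) = 2)
K = 7 (K = (13 - 1*(-2)) - (7 - 1*(-1)) = (13 + 2) - (7 + 1) = 15 - 1*8 = 15 - 8 = 7)
(19 + K)*S = (19 + 7)*2 = 26*2 = 52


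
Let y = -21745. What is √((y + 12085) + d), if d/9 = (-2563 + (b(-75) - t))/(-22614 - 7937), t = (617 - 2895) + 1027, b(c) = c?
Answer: I*√9015911017527/30551 ≈ 98.283*I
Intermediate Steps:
t = -1251 (t = -2278 + 1027 = -1251)
d = 12483/30551 (d = 9*((-2563 + (-75 - 1*(-1251)))/(-22614 - 7937)) = 9*((-2563 + (-75 + 1251))/(-30551)) = 9*((-2563 + 1176)*(-1/30551)) = 9*(-1387*(-1/30551)) = 9*(1387/30551) = 12483/30551 ≈ 0.40860)
√((y + 12085) + d) = √((-21745 + 12085) + 12483/30551) = √(-9660 + 12483/30551) = √(-295110177/30551) = I*√9015911017527/30551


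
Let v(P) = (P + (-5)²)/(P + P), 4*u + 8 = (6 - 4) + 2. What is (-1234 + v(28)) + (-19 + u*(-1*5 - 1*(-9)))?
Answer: -70339/56 ≈ -1256.1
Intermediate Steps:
u = -1 (u = -2 + ((6 - 4) + 2)/4 = -2 + (2 + 2)/4 = -2 + (¼)*4 = -2 + 1 = -1)
v(P) = (25 + P)/(2*P) (v(P) = (P + 25)/((2*P)) = (25 + P)*(1/(2*P)) = (25 + P)/(2*P))
(-1234 + v(28)) + (-19 + u*(-1*5 - 1*(-9))) = (-1234 + (½)*(25 + 28)/28) + (-19 - (-1*5 - 1*(-9))) = (-1234 + (½)*(1/28)*53) + (-19 - (-5 + 9)) = (-1234 + 53/56) + (-19 - 1*4) = -69051/56 + (-19 - 4) = -69051/56 - 23 = -70339/56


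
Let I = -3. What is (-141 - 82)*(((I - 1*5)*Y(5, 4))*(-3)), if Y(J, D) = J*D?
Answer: -107040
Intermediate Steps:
Y(J, D) = D*J
(-141 - 82)*(((I - 1*5)*Y(5, 4))*(-3)) = (-141 - 82)*(((-3 - 1*5)*(4*5))*(-3)) = -223*(-3 - 5)*20*(-3) = -223*(-8*20)*(-3) = -(-35680)*(-3) = -223*480 = -107040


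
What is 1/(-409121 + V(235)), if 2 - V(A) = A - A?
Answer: -1/409119 ≈ -2.4443e-6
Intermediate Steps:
V(A) = 2 (V(A) = 2 - (A - A) = 2 - 1*0 = 2 + 0 = 2)
1/(-409121 + V(235)) = 1/(-409121 + 2) = 1/(-409119) = -1/409119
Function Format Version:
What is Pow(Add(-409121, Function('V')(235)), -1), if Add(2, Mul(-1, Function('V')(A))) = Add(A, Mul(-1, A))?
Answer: Rational(-1, 409119) ≈ -2.4443e-6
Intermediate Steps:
Function('V')(A) = 2 (Function('V')(A) = Add(2, Mul(-1, Add(A, Mul(-1, A)))) = Add(2, Mul(-1, 0)) = Add(2, 0) = 2)
Pow(Add(-409121, Function('V')(235)), -1) = Pow(Add(-409121, 2), -1) = Pow(-409119, -1) = Rational(-1, 409119)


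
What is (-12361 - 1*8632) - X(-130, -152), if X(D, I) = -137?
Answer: -20856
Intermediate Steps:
(-12361 - 1*8632) - X(-130, -152) = (-12361 - 1*8632) - 1*(-137) = (-12361 - 8632) + 137 = -20993 + 137 = -20856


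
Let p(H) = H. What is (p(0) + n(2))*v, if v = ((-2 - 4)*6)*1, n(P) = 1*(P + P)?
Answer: -144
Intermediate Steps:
n(P) = 2*P (n(P) = 1*(2*P) = 2*P)
v = -36 (v = -6*6*1 = -36*1 = -36)
(p(0) + n(2))*v = (0 + 2*2)*(-36) = (0 + 4)*(-36) = 4*(-36) = -144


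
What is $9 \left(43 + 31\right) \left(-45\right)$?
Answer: $-29970$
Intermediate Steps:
$9 \left(43 + 31\right) \left(-45\right) = 9 \cdot 74 \left(-45\right) = 666 \left(-45\right) = -29970$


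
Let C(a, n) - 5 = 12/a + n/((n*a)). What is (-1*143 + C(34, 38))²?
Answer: 21893041/1156 ≈ 18939.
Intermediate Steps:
C(a, n) = 5 + 13/a (C(a, n) = 5 + (12/a + n/((n*a))) = 5 + (12/a + n/((a*n))) = 5 + (12/a + n*(1/(a*n))) = 5 + (12/a + 1/a) = 5 + 13/a)
(-1*143 + C(34, 38))² = (-1*143 + (5 + 13/34))² = (-143 + (5 + 13*(1/34)))² = (-143 + (5 + 13/34))² = (-143 + 183/34)² = (-4679/34)² = 21893041/1156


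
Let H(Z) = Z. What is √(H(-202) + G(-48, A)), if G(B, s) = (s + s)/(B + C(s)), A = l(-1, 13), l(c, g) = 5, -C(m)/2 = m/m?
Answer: I*√5055/5 ≈ 14.22*I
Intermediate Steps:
C(m) = -2 (C(m) = -2*m/m = -2*1 = -2)
A = 5
G(B, s) = 2*s/(-2 + B) (G(B, s) = (s + s)/(B - 2) = (2*s)/(-2 + B) = 2*s/(-2 + B))
√(H(-202) + G(-48, A)) = √(-202 + 2*5/(-2 - 48)) = √(-202 + 2*5/(-50)) = √(-202 + 2*5*(-1/50)) = √(-202 - ⅕) = √(-1011/5) = I*√5055/5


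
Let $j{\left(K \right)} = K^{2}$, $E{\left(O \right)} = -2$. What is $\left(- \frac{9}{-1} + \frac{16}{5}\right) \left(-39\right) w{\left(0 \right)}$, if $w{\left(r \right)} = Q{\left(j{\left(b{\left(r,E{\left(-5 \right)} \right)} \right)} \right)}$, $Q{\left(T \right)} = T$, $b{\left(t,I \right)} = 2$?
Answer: $- \frac{9516}{5} \approx -1903.2$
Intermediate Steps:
$w{\left(r \right)} = 4$ ($w{\left(r \right)} = 2^{2} = 4$)
$\left(- \frac{9}{-1} + \frac{16}{5}\right) \left(-39\right) w{\left(0 \right)} = \left(- \frac{9}{-1} + \frac{16}{5}\right) \left(-39\right) 4 = \left(\left(-9\right) \left(-1\right) + 16 \cdot \frac{1}{5}\right) \left(-39\right) 4 = \left(9 + \frac{16}{5}\right) \left(-39\right) 4 = \frac{61}{5} \left(-39\right) 4 = \left(- \frac{2379}{5}\right) 4 = - \frac{9516}{5}$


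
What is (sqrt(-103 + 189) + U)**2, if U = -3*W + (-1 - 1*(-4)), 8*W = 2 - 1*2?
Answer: (3 + sqrt(86))**2 ≈ 150.64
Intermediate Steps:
W = 0 (W = (2 - 1*2)/8 = (2 - 2)/8 = (1/8)*0 = 0)
U = 3 (U = -3*0 + (-1 - 1*(-4)) = 0 + (-1 + 4) = 0 + 3 = 3)
(sqrt(-103 + 189) + U)**2 = (sqrt(-103 + 189) + 3)**2 = (sqrt(86) + 3)**2 = (3 + sqrt(86))**2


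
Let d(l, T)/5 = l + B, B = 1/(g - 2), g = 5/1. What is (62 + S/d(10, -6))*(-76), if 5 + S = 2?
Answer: -729676/155 ≈ -4707.6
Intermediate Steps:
g = 5 (g = 5*1 = 5)
B = ⅓ (B = 1/(5 - 2) = 1/3 = ⅓ ≈ 0.33333)
d(l, T) = 5/3 + 5*l (d(l, T) = 5*(l + ⅓) = 5*(⅓ + l) = 5/3 + 5*l)
S = -3 (S = -5 + 2 = -3)
(62 + S/d(10, -6))*(-76) = (62 - 3/(5/3 + 5*10))*(-76) = (62 - 3/(5/3 + 50))*(-76) = (62 - 3/155/3)*(-76) = (62 - 3*3/155)*(-76) = (62 - 9/155)*(-76) = (9601/155)*(-76) = -729676/155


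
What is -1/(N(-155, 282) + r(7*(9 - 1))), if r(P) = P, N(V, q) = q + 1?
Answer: -1/339 ≈ -0.0029499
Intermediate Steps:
N(V, q) = 1 + q
-1/(N(-155, 282) + r(7*(9 - 1))) = -1/((1 + 282) + 7*(9 - 1)) = -1/(283 + 7*8) = -1/(283 + 56) = -1/339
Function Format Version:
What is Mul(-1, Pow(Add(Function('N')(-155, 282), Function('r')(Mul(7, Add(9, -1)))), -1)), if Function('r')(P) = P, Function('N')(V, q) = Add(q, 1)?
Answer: Rational(-1, 339) ≈ -0.0029499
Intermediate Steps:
Function('N')(V, q) = Add(1, q)
Mul(-1, Pow(Add(Function('N')(-155, 282), Function('r')(Mul(7, Add(9, -1)))), -1)) = Mul(-1, Pow(Add(Add(1, 282), Mul(7, Add(9, -1))), -1)) = Mul(-1, Pow(Add(283, Mul(7, 8)), -1)) = Mul(-1, Pow(Add(283, 56), -1)) = Mul(-1, Pow(339, -1)) = Mul(-1, Rational(1, 339)) = Rational(-1, 339)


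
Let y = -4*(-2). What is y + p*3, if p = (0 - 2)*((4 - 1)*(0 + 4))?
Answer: -64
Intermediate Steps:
p = -24 (p = -6*4 = -2*12 = -24)
y = 8
y + p*3 = 8 - 24*3 = 8 - 72 = -64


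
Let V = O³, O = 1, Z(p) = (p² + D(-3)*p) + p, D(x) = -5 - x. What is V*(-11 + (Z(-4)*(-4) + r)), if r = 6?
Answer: -85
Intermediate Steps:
Z(p) = p² - p (Z(p) = (p² + (-5 - 1*(-3))*p) + p = (p² + (-5 + 3)*p) + p = (p² - 2*p) + p = p² - p)
V = 1 (V = 1³ = 1)
V*(-11 + (Z(-4)*(-4) + r)) = 1*(-11 + (-4*(-1 - 4)*(-4) + 6)) = 1*(-11 + (-4*(-5)*(-4) + 6)) = 1*(-11 + (20*(-4) + 6)) = 1*(-11 + (-80 + 6)) = 1*(-11 - 74) = 1*(-85) = -85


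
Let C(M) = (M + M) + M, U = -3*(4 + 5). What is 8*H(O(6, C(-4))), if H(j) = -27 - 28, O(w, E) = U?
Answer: -440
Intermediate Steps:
U = -27 (U = -3*9 = -27)
C(M) = 3*M (C(M) = 2*M + M = 3*M)
O(w, E) = -27
H(j) = -55
8*H(O(6, C(-4))) = 8*(-55) = -440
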